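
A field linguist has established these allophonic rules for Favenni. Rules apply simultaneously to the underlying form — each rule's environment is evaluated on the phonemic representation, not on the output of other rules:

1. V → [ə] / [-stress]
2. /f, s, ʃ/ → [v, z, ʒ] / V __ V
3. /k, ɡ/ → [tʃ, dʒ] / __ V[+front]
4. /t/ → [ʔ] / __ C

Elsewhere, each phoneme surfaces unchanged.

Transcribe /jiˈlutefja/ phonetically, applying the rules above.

[jəˈlutəfjə]

/j/ — not in any rule's target class → [j].
/i/ (between /j/ and /l/) occurs in an unstressed syllable → [ə] by rule 1.
/l/ — not in any rule's target class → [l].
/u/ (between /l/ and /t/) fails the environment for rule 1, so it stays [u].
/t/ — between /u/ and /e/; rule 4 does not apply here → [t].
/e/ — between /t/ and /f/, in an unstressed syllable — surfaces as [ə] (rule 1).
/f/ (between /e/ and /j/): rule 2 targets it, but not between two vowels → unchanged [f].
/j/ (between /f/ and /a/) is unaffected → [j].
/a/ (word-final): in an unstressed syllable, so rule 1 applies → [ə].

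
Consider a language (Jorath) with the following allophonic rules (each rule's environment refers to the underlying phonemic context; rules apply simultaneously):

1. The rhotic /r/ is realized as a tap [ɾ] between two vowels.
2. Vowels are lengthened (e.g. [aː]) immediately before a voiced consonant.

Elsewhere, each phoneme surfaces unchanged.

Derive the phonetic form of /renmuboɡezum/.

[reːnmuːboːɡeːzuːm]

/r/ (word-initial) is in the target of rule 1 but the environment (between two vowels) is not met → [r].
Rule 2 applies to /e/ (between /r/ and /n/: before a voiced consonant) → [eː].
/u/ — between /m/ and /b/, before a voiced consonant — surfaces as [uː] (rule 2).
/o/ — between /b/ and /ɡ/, before a voiced consonant — surfaces as [oː] (rule 2).
/e/ meets the environment for rule 2 (before a voiced consonant) → [eː].
/u/ (between /z/ and /m/) occurs before a voiced consonant → [uː] by rule 2.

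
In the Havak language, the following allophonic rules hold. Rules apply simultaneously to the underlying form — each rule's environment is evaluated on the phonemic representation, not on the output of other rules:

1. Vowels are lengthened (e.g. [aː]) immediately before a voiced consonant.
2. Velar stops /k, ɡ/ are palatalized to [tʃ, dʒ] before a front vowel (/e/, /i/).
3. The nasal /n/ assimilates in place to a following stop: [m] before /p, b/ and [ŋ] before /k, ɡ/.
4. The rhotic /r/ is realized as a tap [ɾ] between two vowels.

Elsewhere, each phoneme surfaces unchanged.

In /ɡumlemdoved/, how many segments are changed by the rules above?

4

Segments that undergo a rule: /u/ → [uː] (rule 1); /e/ → [eː] (rule 1); /o/ → [oː] (rule 1); /e/ → [eː] (rule 1).
All other segments surface unchanged.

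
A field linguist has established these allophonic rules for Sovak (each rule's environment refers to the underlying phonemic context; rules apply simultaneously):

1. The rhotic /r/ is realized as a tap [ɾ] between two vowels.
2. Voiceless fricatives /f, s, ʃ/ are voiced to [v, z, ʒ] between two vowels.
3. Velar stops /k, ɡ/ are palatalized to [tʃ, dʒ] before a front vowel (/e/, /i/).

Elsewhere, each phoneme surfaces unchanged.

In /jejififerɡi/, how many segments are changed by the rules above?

Segments that undergo a rule: /f/ → [v] (rule 2); /f/ → [v] (rule 2); /ɡ/ → [dʒ] (rule 3).
All other segments surface unchanged.

3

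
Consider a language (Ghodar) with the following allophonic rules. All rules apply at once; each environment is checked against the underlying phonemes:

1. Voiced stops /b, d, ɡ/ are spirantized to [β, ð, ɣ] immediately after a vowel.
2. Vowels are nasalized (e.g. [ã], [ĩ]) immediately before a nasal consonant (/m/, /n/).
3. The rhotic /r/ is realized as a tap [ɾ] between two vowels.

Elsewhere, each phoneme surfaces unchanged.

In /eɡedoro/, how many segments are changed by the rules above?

3

Segments that undergo a rule: /ɡ/ → [ɣ] (rule 1); /d/ → [ð] (rule 1); /r/ → [ɾ] (rule 3).
All other segments surface unchanged.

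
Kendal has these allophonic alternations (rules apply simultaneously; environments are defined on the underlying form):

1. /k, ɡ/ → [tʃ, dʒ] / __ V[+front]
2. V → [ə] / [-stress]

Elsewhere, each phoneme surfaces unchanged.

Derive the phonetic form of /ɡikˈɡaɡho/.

Rule 1 applies to /ɡ/ (word-initial: before a front vowel) → [dʒ].
/i/ meets the environment for rule 2 (in an unstressed syllable) → [ə].
/k/ (between /i/ and /ɡ/) is in the target of rule 1 but the environment (before a front vowel) is not met → [k].
/ɡ/ (between /k/ and /a/) is in the target of rule 1 but the environment (before a front vowel) is not met → [ɡ].
/a/ — between /ɡ/ and /ɡ/; rule 2 does not apply here → [a].
/ɡ/ — between /a/ and /h/; rule 1 does not apply here → [ɡ].
/h/ (between /ɡ/ and /o/) is unaffected → [h].
Rule 2 applies to /o/ (word-final: in an unstressed syllable) → [ə].

[dʒəkˈɡaɡhə]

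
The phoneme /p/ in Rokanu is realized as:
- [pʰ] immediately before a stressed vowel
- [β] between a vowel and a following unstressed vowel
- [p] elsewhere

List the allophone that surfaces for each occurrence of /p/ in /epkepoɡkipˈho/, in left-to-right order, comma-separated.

Occurrence 1 (position 2): no conditioning environment matches → elsewhere allophone [p].
Occurrence 2 (position 5): between a vowel and a following unstressed vowel → [β].
Occurrence 3 (position 10): no conditioning environment matches → elsewhere allophone [p].

[p], [β], [p]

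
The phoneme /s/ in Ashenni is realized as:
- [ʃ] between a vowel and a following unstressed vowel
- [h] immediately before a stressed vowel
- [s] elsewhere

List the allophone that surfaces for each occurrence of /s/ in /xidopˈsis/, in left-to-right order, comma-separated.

Occurrence 1 (position 6): immediately before a stressed vowel → [h].
Occurrence 2 (position 8): no conditioning environment matches → elsewhere allophone [s].

[h], [s]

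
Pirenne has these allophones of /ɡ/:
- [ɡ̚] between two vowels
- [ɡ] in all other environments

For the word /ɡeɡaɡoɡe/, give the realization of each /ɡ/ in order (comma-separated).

[ɡ], [ɡ̚], [ɡ̚], [ɡ̚]

Occurrence 1 (position 1): no conditioning environment matches → elsewhere allophone [ɡ].
Occurrence 2 (position 3): between two vowels → [ɡ̚].
Occurrence 3 (position 5): between two vowels → [ɡ̚].
Occurrence 4 (position 7): between two vowels → [ɡ̚].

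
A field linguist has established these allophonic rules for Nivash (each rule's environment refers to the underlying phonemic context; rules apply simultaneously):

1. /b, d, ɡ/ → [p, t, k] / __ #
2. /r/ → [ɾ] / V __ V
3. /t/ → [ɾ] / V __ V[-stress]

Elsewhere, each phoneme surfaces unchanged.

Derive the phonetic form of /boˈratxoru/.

/b/ (word-initial) fails the environment for rule 1, so it stays [b].
/r/ — between /o/ and /a/, between two vowels — surfaces as [ɾ] (rule 2).
/t/ (between /a/ and /x/): rule 3 targets it, but not between a vowel and a following unstressed vowel → unchanged [t].
/r/ — between /o/ and /u/, between two vowels — surfaces as [ɾ] (rule 2).

[boˈɾatxoɾu]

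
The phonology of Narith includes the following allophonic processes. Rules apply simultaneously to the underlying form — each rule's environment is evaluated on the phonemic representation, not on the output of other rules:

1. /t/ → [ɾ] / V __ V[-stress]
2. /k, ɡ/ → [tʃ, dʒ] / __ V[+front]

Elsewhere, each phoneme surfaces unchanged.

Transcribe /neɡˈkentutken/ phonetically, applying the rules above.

[neɡˈtʃentuttʃen]

/n/ stays [n].
/e/ stays [e].
/ɡ/ (between /e/ and /k/) is in the target of rule 2 but the environment (before a front vowel) is not met → [ɡ].
/k/ (between /ɡ/ and /e/) occurs before a front vowel → [tʃ] by rule 2.
/e/ (between /k/ and /n/): no rule targets it → [e].
/n/ (between /e/ and /t/) is unaffected → [n].
/t/ — between /n/ and /u/; rule 1 does not apply here → [t].
/u/ (between /t/ and /t/): no rule targets it → [u].
/t/ (between /u/ and /k/) fails the environment for rule 1, so it stays [t].
/k/ (between /t/ and /e/) occurs before a front vowel → [tʃ] by rule 2.
/e/ (between /k/ and /n/): no rule targets it → [e].
/n/ — not in any rule's target class → [n].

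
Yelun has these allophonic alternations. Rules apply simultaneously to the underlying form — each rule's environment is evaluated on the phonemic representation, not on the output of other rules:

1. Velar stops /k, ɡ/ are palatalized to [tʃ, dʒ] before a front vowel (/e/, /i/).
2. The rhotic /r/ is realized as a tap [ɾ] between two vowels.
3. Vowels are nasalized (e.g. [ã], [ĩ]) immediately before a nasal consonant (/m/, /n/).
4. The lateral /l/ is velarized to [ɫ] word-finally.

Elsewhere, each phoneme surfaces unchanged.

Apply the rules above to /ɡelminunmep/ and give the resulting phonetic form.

/ɡ/ meets the environment for rule 1 (before a front vowel) → [dʒ].
/e/ (between /ɡ/ and /l/) is in the target of rule 3 but the environment (before a nasal consonant) is not met → [e].
/l/ (between /e/ and /m/) fails the environment for rule 4, so it stays [l].
/m/ (between /l/ and /i/): no rule targets it → [m].
/i/ — between /m/ and /n/, before a nasal consonant — surfaces as [ĩ] (rule 3).
/n/ (between /i/ and /u/): no rule targets it → [n].
/u/ — between /n/ and /n/, before a nasal consonant — surfaces as [ũ] (rule 3).
/n/ stays [n].
/m/ stays [m].
/e/ (between /m/ and /p/) is in the target of rule 3 but the environment (before a nasal consonant) is not met → [e].
/p/ (word-final): no rule targets it → [p].

[dʒelmĩnũnmep]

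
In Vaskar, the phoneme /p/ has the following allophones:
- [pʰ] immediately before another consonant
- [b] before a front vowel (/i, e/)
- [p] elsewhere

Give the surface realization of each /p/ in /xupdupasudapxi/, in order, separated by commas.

Occurrence 1 (position 3): immediately before another consonant → [pʰ].
Occurrence 2 (position 6): no conditioning environment matches → elsewhere allophone [p].
Occurrence 3 (position 12): immediately before another consonant → [pʰ].

[pʰ], [p], [pʰ]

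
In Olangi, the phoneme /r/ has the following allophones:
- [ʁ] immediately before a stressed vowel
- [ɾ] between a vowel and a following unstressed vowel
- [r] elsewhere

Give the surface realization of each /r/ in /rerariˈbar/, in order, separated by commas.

[r], [ɾ], [ɾ], [r]

Occurrence 1 (position 1): no conditioning environment matches → elsewhere allophone [r].
Occurrence 2 (position 3): between a vowel and a following unstressed vowel → [ɾ].
Occurrence 3 (position 5): between a vowel and a following unstressed vowel → [ɾ].
Occurrence 4 (position 9): no conditioning environment matches → elsewhere allophone [r].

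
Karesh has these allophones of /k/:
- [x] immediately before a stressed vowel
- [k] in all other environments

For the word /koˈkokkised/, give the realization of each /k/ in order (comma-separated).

[k], [x], [k], [k]

Occurrence 1 (position 1): no conditioning environment matches → elsewhere allophone [k].
Occurrence 2 (position 3): immediately before a stressed vowel → [x].
Occurrence 3 (position 5): no conditioning environment matches → elsewhere allophone [k].
Occurrence 4 (position 6): no conditioning environment matches → elsewhere allophone [k].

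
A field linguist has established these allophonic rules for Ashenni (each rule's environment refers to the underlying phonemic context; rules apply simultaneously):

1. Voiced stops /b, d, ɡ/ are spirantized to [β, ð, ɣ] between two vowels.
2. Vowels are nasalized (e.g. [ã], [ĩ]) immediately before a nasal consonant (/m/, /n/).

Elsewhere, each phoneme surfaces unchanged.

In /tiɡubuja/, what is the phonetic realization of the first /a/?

[a]

/a/ (word-final): rule 2 targets it, but not before a nasal consonant → unchanged [a].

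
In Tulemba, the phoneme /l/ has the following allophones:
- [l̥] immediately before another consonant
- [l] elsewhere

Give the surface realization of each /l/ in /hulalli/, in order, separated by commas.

[l], [l̥], [l]

Occurrence 1 (position 3): no conditioning environment matches → elsewhere allophone [l].
Occurrence 2 (position 5): immediately before another consonant → [l̥].
Occurrence 3 (position 6): no conditioning environment matches → elsewhere allophone [l].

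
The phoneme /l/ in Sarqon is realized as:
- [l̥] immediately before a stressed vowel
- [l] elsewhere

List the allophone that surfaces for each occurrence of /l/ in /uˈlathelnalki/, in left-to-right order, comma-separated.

Occurrence 1 (position 2): immediately before a stressed vowel → [l̥].
Occurrence 2 (position 7): no conditioning environment matches → elsewhere allophone [l].
Occurrence 3 (position 10): no conditioning environment matches → elsewhere allophone [l].

[l̥], [l], [l]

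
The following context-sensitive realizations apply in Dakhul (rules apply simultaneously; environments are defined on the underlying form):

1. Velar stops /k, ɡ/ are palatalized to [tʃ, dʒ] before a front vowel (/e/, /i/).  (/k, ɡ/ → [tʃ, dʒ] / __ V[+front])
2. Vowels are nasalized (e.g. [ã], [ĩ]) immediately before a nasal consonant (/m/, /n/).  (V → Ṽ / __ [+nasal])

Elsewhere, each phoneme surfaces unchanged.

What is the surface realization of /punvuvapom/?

/p/ (word-initial): no rule targets it → [p].
/u/ meets the environment for rule 2 (before a nasal consonant) → [ũ].
/n/ (between /u/ and /v/) is unaffected → [n].
/v/ stays [v].
/u/ (between /v/ and /v/): rule 2 targets it, but not before a nasal consonant → unchanged [u].
/v/ (between /u/ and /a/): no rule targets it → [v].
/a/ (between /v/ and /p/) fails the environment for rule 2, so it stays [a].
/p/ — not in any rule's target class → [p].
/o/ — between /p/ and /m/, before a nasal consonant — surfaces as [õ] (rule 2).
/m/ — not in any rule's target class → [m].

[pũnvuvapõm]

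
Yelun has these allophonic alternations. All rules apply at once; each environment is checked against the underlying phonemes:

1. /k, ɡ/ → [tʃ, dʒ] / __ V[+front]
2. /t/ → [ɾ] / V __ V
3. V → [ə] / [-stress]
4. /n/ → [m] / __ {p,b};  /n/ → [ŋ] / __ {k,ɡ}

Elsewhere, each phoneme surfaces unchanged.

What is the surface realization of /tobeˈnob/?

[təbəˈnob]

/t/ (word-initial) is in the target of rule 2 but the environment (between two vowels) is not met → [t].
/o/ (between /t/ and /b/): in an unstressed syllable, so rule 3 applies → [ə].
/e/ (between /b/ and /n/): in an unstressed syllable, so rule 3 applies → [ə].
/n/ (between /e/ and /o/) is in the target of rule 4 but the environment (before a labial or velar stop) is not met → [n].
/o/ (between /n/ and /b/) is in the target of rule 3 but the environment (in an unstressed syllable) is not met → [o].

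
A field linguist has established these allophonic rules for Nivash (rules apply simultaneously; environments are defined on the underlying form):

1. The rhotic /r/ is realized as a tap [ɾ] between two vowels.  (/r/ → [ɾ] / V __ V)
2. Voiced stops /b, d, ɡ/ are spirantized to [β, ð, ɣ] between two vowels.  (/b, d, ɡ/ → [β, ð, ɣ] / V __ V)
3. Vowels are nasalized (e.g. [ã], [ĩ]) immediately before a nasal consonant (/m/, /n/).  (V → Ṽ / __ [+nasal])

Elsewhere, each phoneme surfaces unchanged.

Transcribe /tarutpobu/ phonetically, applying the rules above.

/a/ (between /t/ and /r/) fails the environment for rule 3, so it stays [a].
/r/ — between /a/ and /u/, between two vowels — surfaces as [ɾ] (rule 1).
/u/ — between /r/ and /t/; rule 3 does not apply here → [u].
/o/ (between /p/ and /b/) fails the environment for rule 3, so it stays [o].
/b/ (between /o/ and /u/) occurs between two vowels → [β] by rule 2.
/u/ (word-final): rule 3 targets it, but not before a nasal consonant → unchanged [u].

[taɾutpoβu]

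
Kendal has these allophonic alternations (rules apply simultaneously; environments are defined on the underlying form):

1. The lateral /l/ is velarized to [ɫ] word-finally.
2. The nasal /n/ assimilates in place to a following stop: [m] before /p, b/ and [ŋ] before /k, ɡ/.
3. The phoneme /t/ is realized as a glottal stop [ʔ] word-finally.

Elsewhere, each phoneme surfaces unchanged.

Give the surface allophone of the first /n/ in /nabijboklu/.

/n/ (word-initial) fails the environment for rule 2, so it stays [n].

[n]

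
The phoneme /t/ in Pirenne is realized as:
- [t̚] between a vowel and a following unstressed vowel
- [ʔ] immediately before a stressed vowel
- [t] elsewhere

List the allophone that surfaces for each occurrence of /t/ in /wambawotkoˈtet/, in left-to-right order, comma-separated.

[t], [ʔ], [t]

Occurrence 1 (position 8): no conditioning environment matches → elsewhere allophone [t].
Occurrence 2 (position 11): immediately before a stressed vowel → [ʔ].
Occurrence 3 (position 13): no conditioning environment matches → elsewhere allophone [t].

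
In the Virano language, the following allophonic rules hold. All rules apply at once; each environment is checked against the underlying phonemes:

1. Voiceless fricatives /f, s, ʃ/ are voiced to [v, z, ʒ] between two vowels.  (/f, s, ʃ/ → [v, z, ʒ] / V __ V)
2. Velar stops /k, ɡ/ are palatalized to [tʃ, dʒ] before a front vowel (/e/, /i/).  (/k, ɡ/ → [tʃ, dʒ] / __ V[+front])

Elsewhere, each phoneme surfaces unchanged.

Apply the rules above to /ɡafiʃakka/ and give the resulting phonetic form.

/ɡ/ (word-initial) is in the target of rule 2 but the environment (before a front vowel) is not met → [ɡ].
/a/ — not in any rule's target class → [a].
/f/ (between /a/ and /i/): between two vowels, so rule 1 applies → [v].
/i/ (between /f/ and /ʃ/): no rule targets it → [i].
/ʃ/ (between /i/ and /a/): between two vowels, so rule 1 applies → [ʒ].
/a/ — not in any rule's target class → [a].
/k/ — between /a/ and /k/; rule 2 does not apply here → [k].
/k/ (between /k/ and /a/) is in the target of rule 2 but the environment (before a front vowel) is not met → [k].
/a/ stays [a].

[ɡaviʒakka]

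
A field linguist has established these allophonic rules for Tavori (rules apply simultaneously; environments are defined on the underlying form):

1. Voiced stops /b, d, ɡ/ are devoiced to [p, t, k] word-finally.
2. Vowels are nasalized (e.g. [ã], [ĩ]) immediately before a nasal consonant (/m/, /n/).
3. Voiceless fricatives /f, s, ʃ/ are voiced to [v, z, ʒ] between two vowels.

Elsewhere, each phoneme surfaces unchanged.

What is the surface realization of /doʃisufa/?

/d/ (word-initial) is in the target of rule 1 but the environment (word-finally) is not met → [d].
/o/ — between /d/ and /ʃ/; rule 2 does not apply here → [o].
/ʃ/ meets the environment for rule 3 (between two vowels) → [ʒ].
/i/ (between /ʃ/ and /s/): rule 2 targets it, but not before a nasal consonant → unchanged [i].
/s/ meets the environment for rule 3 (between two vowels) → [z].
/u/ (between /s/ and /f/) fails the environment for rule 2, so it stays [u].
/f/ — between /u/ and /a/, between two vowels — surfaces as [v] (rule 3).
/a/ (word-final) is in the target of rule 2 but the environment (before a nasal consonant) is not met → [a].

[doʒizuva]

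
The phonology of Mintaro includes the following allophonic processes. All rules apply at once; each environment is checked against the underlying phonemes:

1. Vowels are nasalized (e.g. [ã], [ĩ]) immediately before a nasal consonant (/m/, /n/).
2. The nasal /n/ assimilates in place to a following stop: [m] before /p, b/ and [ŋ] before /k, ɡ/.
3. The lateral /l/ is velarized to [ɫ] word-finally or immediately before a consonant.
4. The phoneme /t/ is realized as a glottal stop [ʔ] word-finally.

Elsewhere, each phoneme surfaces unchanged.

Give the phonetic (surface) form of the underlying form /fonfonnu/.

[fõnfõnnu]

/f/ (word-initial) is unaffected → [f].
/o/ — between /f/ and /n/, before a nasal consonant — surfaces as [õ] (rule 1).
/n/ (between /o/ and /f/) is in the target of rule 2 but the environment (before a labial or velar stop) is not met → [n].
/f/ (between /n/ and /o/) is unaffected → [f].
/o/ (between /f/ and /n/) occurs before a nasal consonant → [õ] by rule 1.
/n/ — between /o/ and /n/; rule 2 does not apply here → [n].
/n/ (between /n/ and /u/): rule 2 targets it, but not before a labial or velar stop → unchanged [n].
/u/ — word-final; rule 1 does not apply here → [u].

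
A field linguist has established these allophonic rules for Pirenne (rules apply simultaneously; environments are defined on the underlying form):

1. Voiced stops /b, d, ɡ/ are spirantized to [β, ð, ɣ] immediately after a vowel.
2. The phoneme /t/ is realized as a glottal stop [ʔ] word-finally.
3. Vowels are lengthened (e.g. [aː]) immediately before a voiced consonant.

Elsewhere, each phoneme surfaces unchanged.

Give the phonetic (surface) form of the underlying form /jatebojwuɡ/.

/a/ (between /j/ and /t/) fails the environment for rule 3, so it stays [a].
/t/ (between /a/ and /e/): rule 2 targets it, but not word-finally → unchanged [t].
/e/ (between /t/ and /b/) occurs before a voiced consonant → [eː] by rule 3.
/b/ (between /e/ and /o/) occurs immediately after a vowel → [β] by rule 1.
/o/ (between /b/ and /j/) occurs before a voiced consonant → [oː] by rule 3.
/u/ meets the environment for rule 3 (before a voiced consonant) → [uː].
/ɡ/ — word-final, immediately after a vowel — surfaces as [ɣ] (rule 1).

[jateːβoːjwuːɣ]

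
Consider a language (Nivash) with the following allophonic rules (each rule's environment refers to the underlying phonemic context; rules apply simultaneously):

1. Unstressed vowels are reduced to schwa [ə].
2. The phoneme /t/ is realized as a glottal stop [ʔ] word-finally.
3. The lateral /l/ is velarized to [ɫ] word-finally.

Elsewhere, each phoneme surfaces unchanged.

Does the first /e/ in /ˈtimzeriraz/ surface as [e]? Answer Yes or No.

/e/ (between /z/ and /r/) occurs in an unstressed syllable → [ə] by rule 1.
The actual realization is [ə], not [e].

No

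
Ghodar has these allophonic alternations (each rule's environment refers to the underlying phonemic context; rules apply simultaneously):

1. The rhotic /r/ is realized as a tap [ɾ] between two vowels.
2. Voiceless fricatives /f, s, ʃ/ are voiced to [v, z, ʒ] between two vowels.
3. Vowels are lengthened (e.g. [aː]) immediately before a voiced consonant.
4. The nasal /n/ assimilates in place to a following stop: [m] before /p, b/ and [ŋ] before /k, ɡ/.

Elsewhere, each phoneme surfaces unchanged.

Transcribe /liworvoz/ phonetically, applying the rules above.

/i/ (between /l/ and /w/): before a voiced consonant, so rule 3 applies → [iː].
/o/ meets the environment for rule 3 (before a voiced consonant) → [oː].
/r/ (between /o/ and /v/): rule 1 targets it, but not between two vowels → unchanged [r].
/o/ (between /v/ and /z/): before a voiced consonant, so rule 3 applies → [oː].

[liːwoːrvoːz]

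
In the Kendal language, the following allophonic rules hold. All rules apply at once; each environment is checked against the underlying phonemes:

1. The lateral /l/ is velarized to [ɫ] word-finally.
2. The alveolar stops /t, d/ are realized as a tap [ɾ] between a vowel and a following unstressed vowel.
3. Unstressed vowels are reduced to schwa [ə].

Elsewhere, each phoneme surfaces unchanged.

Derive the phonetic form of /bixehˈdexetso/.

[bəxəhˈdexətsə]

/b/ (word-initial) is unaffected → [b].
/i/ (between /b/ and /x/): in an unstressed syllable, so rule 3 applies → [ə].
/x/ (between /i/ and /e/): no rule targets it → [x].
/e/ (between /x/ and /h/) occurs in an unstressed syllable → [ə] by rule 3.
/h/ — not in any rule's target class → [h].
/d/ (between /h/ and /e/): rule 2 targets it, but not between a vowel and a following unstressed vowel → unchanged [d].
/e/ — between /d/ and /x/; rule 3 does not apply here → [e].
/x/ stays [x].
/e/ (between /x/ and /t/) occurs in an unstressed syllable → [ə] by rule 3.
/t/ (between /e/ and /s/) fails the environment for rule 2, so it stays [t].
/s/ (between /t/ and /o/): no rule targets it → [s].
/o/ (word-final): in an unstressed syllable, so rule 3 applies → [ə].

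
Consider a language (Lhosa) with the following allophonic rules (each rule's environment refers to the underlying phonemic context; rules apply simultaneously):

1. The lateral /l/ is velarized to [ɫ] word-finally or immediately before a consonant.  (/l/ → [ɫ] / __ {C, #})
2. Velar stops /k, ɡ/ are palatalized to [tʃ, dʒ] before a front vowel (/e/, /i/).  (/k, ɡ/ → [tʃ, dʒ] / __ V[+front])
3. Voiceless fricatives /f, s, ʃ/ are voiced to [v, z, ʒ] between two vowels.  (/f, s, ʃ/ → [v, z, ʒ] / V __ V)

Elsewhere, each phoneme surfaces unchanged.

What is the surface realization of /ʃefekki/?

/ʃ/ (word-initial) fails the environment for rule 3, so it stays [ʃ].
/e/ — not in any rule's target class → [e].
/f/ meets the environment for rule 3 (between two vowels) → [v].
/e/ — not in any rule's target class → [e].
/k/ — between /e/ and /k/; rule 2 does not apply here → [k].
Rule 2 applies to /k/ (between /k/ and /i/: before a front vowel) → [tʃ].
/i/ (word-final): no rule targets it → [i].

[ʃevektʃi]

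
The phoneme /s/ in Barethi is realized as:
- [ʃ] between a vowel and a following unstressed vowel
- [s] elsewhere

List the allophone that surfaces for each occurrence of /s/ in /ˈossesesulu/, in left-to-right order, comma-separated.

[s], [s], [ʃ], [ʃ]

Occurrence 1 (position 2): no conditioning environment matches → elsewhere allophone [s].
Occurrence 2 (position 3): no conditioning environment matches → elsewhere allophone [s].
Occurrence 3 (position 5): between a vowel and a following unstressed vowel → [ʃ].
Occurrence 4 (position 7): between a vowel and a following unstressed vowel → [ʃ].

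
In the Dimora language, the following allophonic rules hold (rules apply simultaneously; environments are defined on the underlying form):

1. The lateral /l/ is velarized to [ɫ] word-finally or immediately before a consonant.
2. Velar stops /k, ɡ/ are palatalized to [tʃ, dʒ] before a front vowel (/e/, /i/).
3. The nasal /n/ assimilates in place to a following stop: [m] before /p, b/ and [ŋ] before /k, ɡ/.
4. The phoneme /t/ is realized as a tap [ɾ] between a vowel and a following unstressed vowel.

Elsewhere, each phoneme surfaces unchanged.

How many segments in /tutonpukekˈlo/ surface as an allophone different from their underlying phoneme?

3

Segments that undergo a rule: /t/ → [ɾ] (rule 4); /n/ → [m] (rule 3); /k/ → [tʃ] (rule 2).
All other segments surface unchanged.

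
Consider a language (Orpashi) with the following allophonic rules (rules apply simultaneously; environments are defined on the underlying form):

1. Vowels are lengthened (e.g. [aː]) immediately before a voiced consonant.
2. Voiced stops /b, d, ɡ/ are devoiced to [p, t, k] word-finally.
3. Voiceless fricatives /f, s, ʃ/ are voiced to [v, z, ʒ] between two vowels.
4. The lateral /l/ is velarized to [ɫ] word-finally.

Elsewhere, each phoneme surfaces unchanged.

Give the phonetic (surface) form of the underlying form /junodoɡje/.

/j/ (word-initial): no rule targets it → [j].
Rule 1 applies to /u/ (between /j/ and /n/: before a voiced consonant) → [uː].
/n/ — not in any rule's target class → [n].
Rule 1 applies to /o/ (between /n/ and /d/: before a voiced consonant) → [oː].
/d/ (between /o/ and /o/): rule 2 targets it, but not word-finally → unchanged [d].
Rule 1 applies to /o/ (between /d/ and /ɡ/: before a voiced consonant) → [oː].
/ɡ/ — between /o/ and /j/; rule 2 does not apply here → [ɡ].
/j/ (between /ɡ/ and /e/): no rule targets it → [j].
/e/ (word-final) fails the environment for rule 1, so it stays [e].

[juːnoːdoːɡje]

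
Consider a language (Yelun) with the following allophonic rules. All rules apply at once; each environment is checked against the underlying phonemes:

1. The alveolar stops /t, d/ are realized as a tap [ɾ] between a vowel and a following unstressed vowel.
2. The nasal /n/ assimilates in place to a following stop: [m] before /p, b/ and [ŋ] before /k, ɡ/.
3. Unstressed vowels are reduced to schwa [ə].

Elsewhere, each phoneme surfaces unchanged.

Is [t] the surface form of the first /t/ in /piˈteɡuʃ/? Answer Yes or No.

Yes

/t/ — between /i/ and /e/; rule 1 does not apply here → [t].
The actual realization is [t], which matches [t].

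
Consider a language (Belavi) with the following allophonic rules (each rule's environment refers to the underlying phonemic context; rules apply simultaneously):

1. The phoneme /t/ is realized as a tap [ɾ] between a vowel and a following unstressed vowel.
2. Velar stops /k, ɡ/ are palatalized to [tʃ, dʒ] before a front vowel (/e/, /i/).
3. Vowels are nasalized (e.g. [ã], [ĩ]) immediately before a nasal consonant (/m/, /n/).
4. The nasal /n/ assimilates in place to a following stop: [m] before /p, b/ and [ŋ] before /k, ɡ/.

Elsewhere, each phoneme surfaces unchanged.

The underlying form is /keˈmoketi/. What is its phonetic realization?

[tʃẽˈmotʃeɾi]

/k/ — word-initial, before a front vowel — surfaces as [tʃ] (rule 2).
/e/ (between /k/ and /m/): before a nasal consonant, so rule 3 applies → [ẽ].
/m/ (between /e/ and /o/): no rule targets it → [m].
/o/ — between /m/ and /k/; rule 3 does not apply here → [o].
/k/ (between /o/ and /e/) occurs before a front vowel → [tʃ] by rule 2.
/e/ (between /k/ and /t/): rule 3 targets it, but not before a nasal consonant → unchanged [e].
Rule 1 applies to /t/ (between /e/ and /i/: between a vowel and a following unstressed vowel) → [ɾ].
/i/ (word-final) is in the target of rule 3 but the environment (before a nasal consonant) is not met → [i].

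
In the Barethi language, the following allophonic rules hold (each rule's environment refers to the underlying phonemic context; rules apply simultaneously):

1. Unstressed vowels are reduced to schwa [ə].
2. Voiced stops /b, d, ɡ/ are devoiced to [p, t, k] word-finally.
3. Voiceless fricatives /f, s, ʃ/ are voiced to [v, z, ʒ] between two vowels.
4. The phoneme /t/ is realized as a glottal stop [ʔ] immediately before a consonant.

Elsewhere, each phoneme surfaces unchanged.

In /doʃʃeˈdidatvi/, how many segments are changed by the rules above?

5

Segments that undergo a rule: /o/ → [ə] (rule 1); /e/ → [ə] (rule 1); /a/ → [ə] (rule 1); /t/ → [ʔ] (rule 4); /i/ → [ə] (rule 1).
All other segments surface unchanged.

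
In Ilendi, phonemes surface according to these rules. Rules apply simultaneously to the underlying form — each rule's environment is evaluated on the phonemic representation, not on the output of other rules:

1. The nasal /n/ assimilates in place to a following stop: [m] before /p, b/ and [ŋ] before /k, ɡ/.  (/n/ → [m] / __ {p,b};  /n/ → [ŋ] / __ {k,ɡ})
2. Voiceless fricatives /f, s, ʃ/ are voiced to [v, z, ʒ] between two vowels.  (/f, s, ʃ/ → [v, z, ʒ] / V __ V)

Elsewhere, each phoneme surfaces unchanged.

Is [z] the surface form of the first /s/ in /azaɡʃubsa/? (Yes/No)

No

/s/ (between /b/ and /a/): rule 2 targets it, but not between two vowels → unchanged [s].
The actual realization is [s], not [z].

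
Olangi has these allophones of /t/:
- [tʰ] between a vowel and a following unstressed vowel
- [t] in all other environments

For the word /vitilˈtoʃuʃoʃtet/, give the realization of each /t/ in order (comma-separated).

Occurrence 1 (position 3): between a vowel and a following unstressed vowel → [tʰ].
Occurrence 2 (position 6): no conditioning environment matches → elsewhere allophone [t].
Occurrence 3 (position 13): no conditioning environment matches → elsewhere allophone [t].
Occurrence 4 (position 15): no conditioning environment matches → elsewhere allophone [t].

[tʰ], [t], [t], [t]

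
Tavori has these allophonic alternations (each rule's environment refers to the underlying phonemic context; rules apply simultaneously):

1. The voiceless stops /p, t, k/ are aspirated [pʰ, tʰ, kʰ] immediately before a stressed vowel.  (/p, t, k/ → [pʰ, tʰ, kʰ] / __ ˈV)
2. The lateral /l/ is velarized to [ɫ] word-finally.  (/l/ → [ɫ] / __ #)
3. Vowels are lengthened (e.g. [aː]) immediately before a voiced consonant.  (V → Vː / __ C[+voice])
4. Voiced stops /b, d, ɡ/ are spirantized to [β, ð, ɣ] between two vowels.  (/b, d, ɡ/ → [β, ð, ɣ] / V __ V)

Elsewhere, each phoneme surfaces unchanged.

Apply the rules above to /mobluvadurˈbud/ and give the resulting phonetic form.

/o/ (between /m/ and /b/): before a voiced consonant, so rule 3 applies → [oː].
/b/ (between /o/ and /l/) is in the target of rule 4 but the environment (between two vowels) is not met → [b].
/l/ — between /b/ and /u/; rule 2 does not apply here → [l].
/u/ (between /l/ and /v/) occurs before a voiced consonant → [uː] by rule 3.
/a/ (between /v/ and /d/): before a voiced consonant, so rule 3 applies → [aː].
/d/ — between /a/ and /u/, between two vowels — surfaces as [ð] (rule 4).
/u/ (between /d/ and /r/): before a voiced consonant, so rule 3 applies → [uː].
/b/ — between /r/ and /u/; rule 4 does not apply here → [b].
Rule 3 applies to /u/ (between /b/ and /d/: before a voiced consonant) → [uː].
/d/ (word-final) is in the target of rule 4 but the environment (between two vowels) is not met → [d].

[moːbluːvaːðuːrˈbuːd]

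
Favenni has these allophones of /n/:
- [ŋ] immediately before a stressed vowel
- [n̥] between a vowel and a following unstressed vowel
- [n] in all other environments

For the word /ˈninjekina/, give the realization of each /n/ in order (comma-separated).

Occurrence 1 (position 1): immediately before a stressed vowel → [ŋ].
Occurrence 2 (position 3): no conditioning environment matches → elsewhere allophone [n].
Occurrence 3 (position 8): between a vowel and a following unstressed vowel → [n̥].

[ŋ], [n], [n̥]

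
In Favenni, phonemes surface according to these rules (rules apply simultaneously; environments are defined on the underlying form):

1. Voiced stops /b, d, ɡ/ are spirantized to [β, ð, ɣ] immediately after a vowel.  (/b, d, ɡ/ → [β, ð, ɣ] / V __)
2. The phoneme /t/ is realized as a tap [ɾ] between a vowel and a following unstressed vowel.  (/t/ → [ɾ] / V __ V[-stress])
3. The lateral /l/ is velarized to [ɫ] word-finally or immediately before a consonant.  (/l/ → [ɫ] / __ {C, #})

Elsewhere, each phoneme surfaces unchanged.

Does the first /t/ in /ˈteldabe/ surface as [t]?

/t/ (word-initial) fails the environment for rule 2, so it stays [t].
The actual realization is [t], which matches [t].

Yes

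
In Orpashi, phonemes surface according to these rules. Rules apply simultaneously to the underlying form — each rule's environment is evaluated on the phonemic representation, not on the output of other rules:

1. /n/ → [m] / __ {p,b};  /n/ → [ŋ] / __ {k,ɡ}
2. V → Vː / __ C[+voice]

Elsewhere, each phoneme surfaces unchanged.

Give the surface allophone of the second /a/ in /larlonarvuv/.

/a/ (between /n/ and /r/): before a voiced consonant, so rule 2 applies → [aː].

[aː]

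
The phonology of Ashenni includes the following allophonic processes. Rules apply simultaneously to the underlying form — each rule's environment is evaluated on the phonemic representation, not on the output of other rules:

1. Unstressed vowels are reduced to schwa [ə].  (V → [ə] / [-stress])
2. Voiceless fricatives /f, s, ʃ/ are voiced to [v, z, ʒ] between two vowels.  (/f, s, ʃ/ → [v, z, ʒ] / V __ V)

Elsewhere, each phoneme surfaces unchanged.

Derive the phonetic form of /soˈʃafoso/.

[səˈʒavəzə]

/s/ (word-initial): rule 2 targets it, but not between two vowels → unchanged [s].
/o/ (between /s/ and /ʃ/) occurs in an unstressed syllable → [ə] by rule 1.
/ʃ/ meets the environment for rule 2 (between two vowels) → [ʒ].
/a/ — between /ʃ/ and /f/; rule 1 does not apply here → [a].
/f/ (between /a/ and /o/) occurs between two vowels → [v] by rule 2.
/o/ — between /f/ and /s/, in an unstressed syllable — surfaces as [ə] (rule 1).
/s/ meets the environment for rule 2 (between two vowels) → [z].
Rule 1 applies to /o/ (word-final: in an unstressed syllable) → [ə].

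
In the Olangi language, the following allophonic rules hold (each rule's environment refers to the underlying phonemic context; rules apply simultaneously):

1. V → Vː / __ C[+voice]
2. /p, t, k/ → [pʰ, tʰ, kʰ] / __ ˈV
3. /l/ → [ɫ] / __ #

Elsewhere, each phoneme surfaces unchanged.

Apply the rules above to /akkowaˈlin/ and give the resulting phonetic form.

/a/ (word-initial) fails the environment for rule 1, so it stays [a].
/k/ (between /a/ and /k/) is in the target of rule 2 but the environment (immediately before a stressed vowel) is not met → [k].
/k/ (between /k/ and /o/) fails the environment for rule 2, so it stays [k].
/o/ — between /k/ and /w/, before a voiced consonant — surfaces as [oː] (rule 1).
Rule 1 applies to /a/ (between /w/ and /l/: before a voiced consonant) → [aː].
/l/ (between /a/ and /i/): rule 3 targets it, but not word-finally → unchanged [l].
/i/ (between /l/ and /n/): before a voiced consonant, so rule 1 applies → [iː].

[akkoːwaːˈliːn]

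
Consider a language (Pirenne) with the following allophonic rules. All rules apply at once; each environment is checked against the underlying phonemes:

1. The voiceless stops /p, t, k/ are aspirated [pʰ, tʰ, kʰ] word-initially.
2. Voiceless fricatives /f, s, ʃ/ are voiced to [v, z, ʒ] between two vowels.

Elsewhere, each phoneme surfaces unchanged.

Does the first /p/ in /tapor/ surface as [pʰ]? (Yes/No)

/p/ (between /a/ and /o/) fails the environment for rule 1, so it stays [p].
The actual realization is [p], not [pʰ].

No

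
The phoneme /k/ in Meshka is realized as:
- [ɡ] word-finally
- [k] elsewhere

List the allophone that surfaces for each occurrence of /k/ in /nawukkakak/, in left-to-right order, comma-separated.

Occurrence 1 (position 5): no conditioning environment matches → elsewhere allophone [k].
Occurrence 2 (position 6): no conditioning environment matches → elsewhere allophone [k].
Occurrence 3 (position 8): no conditioning environment matches → elsewhere allophone [k].
Occurrence 4 (position 10): word-finally → [ɡ].

[k], [k], [k], [ɡ]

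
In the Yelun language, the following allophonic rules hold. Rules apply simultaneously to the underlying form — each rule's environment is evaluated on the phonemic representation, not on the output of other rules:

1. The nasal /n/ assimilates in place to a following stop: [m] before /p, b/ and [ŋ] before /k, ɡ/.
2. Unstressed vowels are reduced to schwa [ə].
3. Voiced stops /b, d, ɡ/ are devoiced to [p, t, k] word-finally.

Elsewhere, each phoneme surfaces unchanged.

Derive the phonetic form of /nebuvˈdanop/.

/n/ — word-initial; rule 1 does not apply here → [n].
/e/ meets the environment for rule 2 (in an unstressed syllable) → [ə].
/b/ — between /e/ and /u/; rule 3 does not apply here → [b].
/u/ — between /b/ and /v/, in an unstressed syllable — surfaces as [ə] (rule 2).
/v/ (between /u/ and /d/) is unaffected → [v].
/d/ (between /v/ and /a/): rule 3 targets it, but not word-finally → unchanged [d].
/a/ (between /d/ and /n/) is in the target of rule 2 but the environment (in an unstressed syllable) is not met → [a].
/n/ (between /a/ and /o/) fails the environment for rule 1, so it stays [n].
/o/ (between /n/ and /p/): in an unstressed syllable, so rule 2 applies → [ə].
/p/ (word-final): no rule targets it → [p].

[nəbəvˈdanəp]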